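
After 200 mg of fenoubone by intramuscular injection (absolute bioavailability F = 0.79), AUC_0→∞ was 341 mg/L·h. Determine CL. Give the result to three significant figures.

CL = 0.463 L/h

CL = F × Dose / AUC_0→∞
   = 0.79 × 200 / 341 = 0.463343 L/h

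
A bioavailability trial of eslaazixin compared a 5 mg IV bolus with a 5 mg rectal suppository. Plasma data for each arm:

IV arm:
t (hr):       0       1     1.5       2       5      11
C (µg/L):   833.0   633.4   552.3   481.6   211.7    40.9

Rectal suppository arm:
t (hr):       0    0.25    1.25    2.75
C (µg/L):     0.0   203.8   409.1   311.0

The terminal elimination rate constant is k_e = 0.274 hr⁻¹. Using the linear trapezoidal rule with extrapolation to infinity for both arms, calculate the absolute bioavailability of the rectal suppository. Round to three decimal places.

F = 0.620

Trapezoidal AUC_0→11 (IV):
  [0→1]: (833.0+633.4)/2 × 1 = 733.2
  [1→1.5]: (633.4+552.3)/2 × 0.5 = 296.425
  [1.5→2]: (552.3+481.6)/2 × 0.5 = 258.475
  [2→5]: (481.6+211.7)/2 × 3 = 1039.95
  [5→11]: (211.7+40.9)/2 × 6 = 757.8
  Sum = 3085.85 µg/L·hr
IV tail: 40.9/0.274 = 149.270; AUC_iv,0→∞ = 3085.85 + 149.270 = 3235.12 µg/L·hr
Trapezoidal AUC_0→2.75 (rectal suppository):
  [0→0.25]: (0.0+203.8)/2 × 0.25 = 25.475
  [0.25→1.25]: (203.8+409.1)/2 × 1 = 306.45
  [1.25→2.75]: (409.1+311.0)/2 × 1.5 = 540.075
  Sum = 872.0 µg/L·hr
rectal suppository tail: 311.0/0.274 = 1135.036; AUC_ev,0→∞ = 872.0 + 1135.036 = 2007.036 µg/L·hr
F = (AUC_ev/D_ev)/(AUC_iv/D_iv) = (2007.036/5)/(3235.12/5) = 401.4072/647.024 = 0.6204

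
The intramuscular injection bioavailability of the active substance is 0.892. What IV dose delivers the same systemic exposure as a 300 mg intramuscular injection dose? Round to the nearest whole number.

Systemic exposure from an extravascular dose = F × D_ev, so the equivalent IV dose is F × D_ev.
D_iv = F × D_ev = 0.892 × 300 = 267.6 mg

D_iv = 268 mg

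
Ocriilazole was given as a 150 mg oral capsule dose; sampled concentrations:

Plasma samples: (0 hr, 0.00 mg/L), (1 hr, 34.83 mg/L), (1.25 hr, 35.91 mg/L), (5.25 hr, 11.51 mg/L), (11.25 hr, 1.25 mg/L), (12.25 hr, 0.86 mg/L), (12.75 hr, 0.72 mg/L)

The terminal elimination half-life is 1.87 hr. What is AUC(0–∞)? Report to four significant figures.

AUC = 162.8 mg/L·hr

Trapezoidal AUC_0→12.75:
  [0→1]: (0.00+34.83)/2 × 1 = 17.415
  [1→1.25]: (34.83+35.91)/2 × 0.25 = 8.8425
  [1.25→5.25]: (35.91+11.51)/2 × 4 = 94.84
  [5.25→11.25]: (11.51+1.25)/2 × 6 = 38.28
  [11.25→12.25]: (1.25+0.86)/2 × 1 = 1.055
  [12.25→12.75]: (0.86+0.72)/2 × 0.5 = 0.395
  Sum = 160.8275 mg/L·hr
k_e = ln2 / t½ = 0.693147 / 1.87 = 0.3707 hr^-1
Extrapolated tail: C_last / k_e = 0.72 / 0.3707 = 1.942
AUC_0→∞ = 160.8275 + 1.942 = 162.7695 mg/L·hr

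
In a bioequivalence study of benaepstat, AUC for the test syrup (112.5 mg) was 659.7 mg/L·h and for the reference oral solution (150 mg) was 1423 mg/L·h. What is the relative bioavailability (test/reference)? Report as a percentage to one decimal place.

F_rel = 61.8%

F_rel = (AUC_test/D_test) / (AUC_ref/D_ref)
      = (659.7/112.5) / (1423/150)
      = 5.864 / 9.48667 = 0.6181 = 61.81%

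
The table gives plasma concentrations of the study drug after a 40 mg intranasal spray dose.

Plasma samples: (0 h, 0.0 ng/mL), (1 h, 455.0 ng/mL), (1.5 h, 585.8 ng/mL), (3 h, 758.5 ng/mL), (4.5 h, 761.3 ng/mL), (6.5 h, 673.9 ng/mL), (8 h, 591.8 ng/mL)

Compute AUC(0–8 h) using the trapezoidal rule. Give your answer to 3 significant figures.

Trapezoidal AUC_0→8:
  [0→1]: (0.0+455.0)/2 × 1 = 227.5
  [1→1.5]: (455.0+585.8)/2 × 0.5 = 260.2
  [1.5→3]: (585.8+758.5)/2 × 1.5 = 1008.225
  [3→4.5]: (758.5+761.3)/2 × 1.5 = 1139.85
  [4.5→6.5]: (761.3+673.9)/2 × 2 = 1435.2
  [6.5→8]: (673.9+591.8)/2 × 1.5 = 949.275
  Sum = 5020.25 ng/mL·h

AUC = 5020 ng/mL·h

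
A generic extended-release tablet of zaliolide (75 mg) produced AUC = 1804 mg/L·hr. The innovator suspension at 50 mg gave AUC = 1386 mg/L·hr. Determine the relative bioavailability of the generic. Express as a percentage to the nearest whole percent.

F_rel = 87%

F_rel = (AUC_test/D_test) / (AUC_ref/D_ref)
      = (1804/75) / (1386/50)
      = 24.0533 / 27.72 = 0.8677 = 86.77%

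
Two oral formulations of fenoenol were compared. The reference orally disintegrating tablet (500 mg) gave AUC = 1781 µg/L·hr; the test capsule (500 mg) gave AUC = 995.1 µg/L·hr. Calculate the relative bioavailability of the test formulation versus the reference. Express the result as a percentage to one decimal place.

F_rel = (AUC_test/D_test) / (AUC_ref/D_ref)
      = (995.1/500) / (1781/500)
      = 1.9902 / 3.562 = 0.5587 = 55.87%

F_rel = 55.9%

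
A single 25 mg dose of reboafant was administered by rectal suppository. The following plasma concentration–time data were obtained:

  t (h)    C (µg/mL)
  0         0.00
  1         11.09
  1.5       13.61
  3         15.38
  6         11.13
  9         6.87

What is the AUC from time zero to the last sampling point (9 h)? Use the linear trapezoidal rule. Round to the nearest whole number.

AUC = 100 µg/mL·h

Trapezoidal AUC_0→9:
  [0→1]: (0.00+11.09)/2 × 1 = 5.545
  [1→1.5]: (11.09+13.61)/2 × 0.5 = 6.175
  [1.5→3]: (13.61+15.38)/2 × 1.5 = 21.7425
  [3→6]: (15.38+11.13)/2 × 3 = 39.765
  [6→9]: (11.13+6.87)/2 × 3 = 27.0
  Sum = 100.2275 µg/mL·h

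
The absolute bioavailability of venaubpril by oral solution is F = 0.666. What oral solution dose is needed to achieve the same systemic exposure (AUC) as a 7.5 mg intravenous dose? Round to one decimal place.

For equal systemic exposure: F × D_ev = D_iv
D_ev = D_iv / F = 7.5 / 0.666 = 11.2613 mg

D_oral = 11.3 mg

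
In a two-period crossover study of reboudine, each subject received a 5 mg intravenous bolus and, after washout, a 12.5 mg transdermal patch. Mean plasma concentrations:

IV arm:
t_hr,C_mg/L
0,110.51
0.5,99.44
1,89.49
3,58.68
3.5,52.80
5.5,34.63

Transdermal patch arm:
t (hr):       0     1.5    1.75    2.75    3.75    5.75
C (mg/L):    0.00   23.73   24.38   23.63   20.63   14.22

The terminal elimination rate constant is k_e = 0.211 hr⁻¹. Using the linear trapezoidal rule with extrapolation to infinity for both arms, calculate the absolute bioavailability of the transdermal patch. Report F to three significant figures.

F = 0.131

Trapezoidal AUC_0→5.5 (IV):
  [0→0.5]: (110.51+99.44)/2 × 0.5 = 52.4875
  [0.5→1]: (99.44+89.49)/2 × 0.5 = 47.2325
  [1→3]: (89.49+58.68)/2 × 2 = 148.17
  [3→3.5]: (58.68+52.80)/2 × 0.5 = 27.87
  [3.5→5.5]: (52.80+34.63)/2 × 2 = 87.43
  Sum = 363.19 mg/L·hr
IV tail: 34.63/0.211 = 164.123; AUC_iv,0→∞ = 363.19 + 164.123 = 527.313 mg/L·hr
Trapezoidal AUC_0→5.75 (transdermal patch):
  [0→1.5]: (0.00+23.73)/2 × 1.5 = 17.7975
  [1.5→1.75]: (23.73+24.38)/2 × 0.25 = 6.01375
  [1.75→2.75]: (24.38+23.63)/2 × 1 = 24.005
  [2.75→3.75]: (23.63+20.63)/2 × 1 = 22.13
  [3.75→5.75]: (20.63+14.22)/2 × 2 = 34.85
  Sum = 104.79625 mg/L·hr
transdermal patch tail: 14.22/0.211 = 67.393; AUC_ev,0→∞ = 104.79625 + 67.393 = 172.18925 mg/L·hr
F = (AUC_ev/D_ev)/(AUC_iv/D_iv) = (172.18925/12.5)/(527.313/5) = 13.77514/105.4626 = 0.1306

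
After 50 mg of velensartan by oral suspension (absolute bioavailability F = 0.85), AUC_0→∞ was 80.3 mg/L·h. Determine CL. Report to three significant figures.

CL = F × Dose / AUC_0→∞
   = 0.85 × 50 / 80.3 = 0.529265 L/h

CL = 0.529 L/h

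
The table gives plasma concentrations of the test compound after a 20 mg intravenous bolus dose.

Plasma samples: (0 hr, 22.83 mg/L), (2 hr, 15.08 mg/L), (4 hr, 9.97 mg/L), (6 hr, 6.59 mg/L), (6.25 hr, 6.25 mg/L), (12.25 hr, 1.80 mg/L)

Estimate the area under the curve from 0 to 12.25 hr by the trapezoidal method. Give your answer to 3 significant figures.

Trapezoidal AUC_0→12.25:
  [0→2]: (22.83+15.08)/2 × 2 = 37.91
  [2→4]: (15.08+9.97)/2 × 2 = 25.05
  [4→6]: (9.97+6.59)/2 × 2 = 16.56
  [6→6.25]: (6.59+6.25)/2 × 0.25 = 1.605
  [6.25→12.25]: (6.25+1.80)/2 × 6 = 24.15
  Sum = 105.275 mg/L·hr

AUC = 105 mg/L·hr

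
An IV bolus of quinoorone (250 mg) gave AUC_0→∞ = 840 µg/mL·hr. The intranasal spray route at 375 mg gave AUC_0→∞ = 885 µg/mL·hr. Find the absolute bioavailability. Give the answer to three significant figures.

F = (AUC_ev / D_ev) / (AUC_iv / D_iv)
  = (885/375) / (840/250)
  = 2.36 / 3.36 = 0.7024

F = 0.702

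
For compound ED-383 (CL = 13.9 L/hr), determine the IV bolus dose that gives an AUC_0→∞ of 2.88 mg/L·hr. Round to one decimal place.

Dose = 40.0 mg

Dose_iv = CL × AUC_0→∞
     = 13.9 × 2.88 = 40.032 mg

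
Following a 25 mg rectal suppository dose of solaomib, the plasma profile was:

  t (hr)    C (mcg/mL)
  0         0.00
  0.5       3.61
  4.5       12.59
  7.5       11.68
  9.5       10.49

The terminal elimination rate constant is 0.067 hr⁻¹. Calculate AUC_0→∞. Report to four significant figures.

Trapezoidal AUC_0→9.5:
  [0→0.5]: (0.00+3.61)/2 × 0.5 = 0.9025
  [0.5→4.5]: (3.61+12.59)/2 × 4 = 32.4
  [4.5→7.5]: (12.59+11.68)/2 × 3 = 36.405
  [7.5→9.5]: (11.68+10.49)/2 × 2 = 22.17
  Sum = 91.8775 mcg/mL·hr
Extrapolated tail: C_last / k_e = 10.49 / 0.067 = 156.567
AUC_0→∞ = 91.8775 + 156.567 = 248.4445 mcg/mL·hr

AUC = 248.4 mcg/mL·hr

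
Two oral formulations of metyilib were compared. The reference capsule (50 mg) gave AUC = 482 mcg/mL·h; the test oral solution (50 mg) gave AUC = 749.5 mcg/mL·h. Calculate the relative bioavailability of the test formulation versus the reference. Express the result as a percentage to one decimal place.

F_rel = (AUC_test/D_test) / (AUC_ref/D_ref)
      = (749.5/50) / (482/50)
      = 14.99 / 9.64 = 1.5550 = 155.50%

F_rel = 155.5%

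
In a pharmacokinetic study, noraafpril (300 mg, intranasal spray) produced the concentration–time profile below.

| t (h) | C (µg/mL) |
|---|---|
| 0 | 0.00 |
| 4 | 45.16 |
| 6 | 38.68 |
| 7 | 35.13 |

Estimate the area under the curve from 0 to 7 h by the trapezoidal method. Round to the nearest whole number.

Trapezoidal AUC_0→7:
  [0→4]: (0.00+45.16)/2 × 4 = 90.32
  [4→6]: (45.16+38.68)/2 × 2 = 83.84
  [6→7]: (38.68+35.13)/2 × 1 = 36.905
  Sum = 211.065 µg/mL·h

AUC = 211 µg/mL·h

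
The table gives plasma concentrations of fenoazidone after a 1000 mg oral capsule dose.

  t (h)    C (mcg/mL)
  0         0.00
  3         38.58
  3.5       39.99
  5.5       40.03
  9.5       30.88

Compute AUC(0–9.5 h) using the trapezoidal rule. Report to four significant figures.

Trapezoidal AUC_0→9.5:
  [0→3]: (0.00+38.58)/2 × 3 = 57.87
  [3→3.5]: (38.58+39.99)/2 × 0.5 = 19.6425
  [3.5→5.5]: (39.99+40.03)/2 × 2 = 80.02
  [5.5→9.5]: (40.03+30.88)/2 × 4 = 141.82
  Sum = 299.3525 mcg/mL·h

AUC = 299.4 mcg/mL·h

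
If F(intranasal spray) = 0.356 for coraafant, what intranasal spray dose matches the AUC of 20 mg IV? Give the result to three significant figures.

D_intranasal = 56.2 mg

For equal systemic exposure: F × D_ev = D_iv
D_ev = D_iv / F = 20 / 0.356 = 56.1798 mg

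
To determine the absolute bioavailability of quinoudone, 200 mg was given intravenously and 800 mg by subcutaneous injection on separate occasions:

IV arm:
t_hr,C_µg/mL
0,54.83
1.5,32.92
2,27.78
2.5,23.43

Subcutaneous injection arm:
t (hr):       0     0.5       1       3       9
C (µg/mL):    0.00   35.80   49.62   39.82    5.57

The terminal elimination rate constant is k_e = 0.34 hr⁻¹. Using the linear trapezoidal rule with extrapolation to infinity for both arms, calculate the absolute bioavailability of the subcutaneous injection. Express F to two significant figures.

F = 0.42

Trapezoidal AUC_0→2.5 (IV):
  [0→1.5]: (54.83+32.92)/2 × 1.5 = 65.8125
  [1.5→2]: (32.92+27.78)/2 × 0.5 = 15.175
  [2→2.5]: (27.78+23.43)/2 × 0.5 = 12.8025
  Sum = 93.79 µg/mL·hr
IV tail: 23.43/0.34 = 68.912; AUC_iv,0→∞ = 93.79 + 68.912 = 162.702 µg/mL·hr
Trapezoidal AUC_0→9 (subcutaneous injection):
  [0→0.5]: (0.00+35.80)/2 × 0.5 = 8.95
  [0.5→1]: (35.80+49.62)/2 × 0.5 = 21.355
  [1→3]: (49.62+39.82)/2 × 2 = 89.44
  [3→9]: (39.82+5.57)/2 × 6 = 136.17
  Sum = 255.915 µg/mL·hr
subcutaneous injection tail: 5.57/0.34 = 16.382; AUC_ev,0→∞ = 255.915 + 16.382 = 272.297 µg/mL·hr
F = (AUC_ev/D_ev)/(AUC_iv/D_iv) = (272.297/800)/(162.702/200) = 0.34037125/0.81351 = 0.4184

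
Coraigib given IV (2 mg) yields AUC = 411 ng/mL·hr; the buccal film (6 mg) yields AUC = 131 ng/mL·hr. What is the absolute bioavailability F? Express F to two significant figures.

F = 0.11

F = (AUC_ev / D_ev) / (AUC_iv / D_iv)
  = (131/6) / (411/2)
  = 21.8333 / 205.5 = 0.1062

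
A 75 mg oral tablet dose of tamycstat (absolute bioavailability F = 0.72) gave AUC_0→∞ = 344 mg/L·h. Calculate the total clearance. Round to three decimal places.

CL = 0.157 L/h

CL = F × Dose / AUC_0→∞
   = 0.72 × 75 / 344 = 0.156977 L/h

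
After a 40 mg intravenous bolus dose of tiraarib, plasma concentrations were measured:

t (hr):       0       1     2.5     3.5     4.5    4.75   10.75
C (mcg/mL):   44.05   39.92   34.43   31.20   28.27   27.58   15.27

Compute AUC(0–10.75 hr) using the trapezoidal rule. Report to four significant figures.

AUC = 295.8 mcg/mL·hr

Trapezoidal AUC_0→10.75:
  [0→1]: (44.05+39.92)/2 × 1 = 41.985
  [1→2.5]: (39.92+34.43)/2 × 1.5 = 55.7625
  [2.5→3.5]: (34.43+31.20)/2 × 1 = 32.815
  [3.5→4.5]: (31.20+28.27)/2 × 1 = 29.735
  [4.5→4.75]: (28.27+27.58)/2 × 0.25 = 6.98125
  [4.75→10.75]: (27.58+15.27)/2 × 6 = 128.55
  Sum = 295.82875 mcg/mL·hr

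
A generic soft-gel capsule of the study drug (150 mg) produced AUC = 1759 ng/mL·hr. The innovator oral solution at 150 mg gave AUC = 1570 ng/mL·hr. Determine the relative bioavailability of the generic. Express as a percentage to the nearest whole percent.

F_rel = 112%

F_rel = (AUC_test/D_test) / (AUC_ref/D_ref)
      = (1759/150) / (1570/150)
      = 11.7267 / 10.4667 = 1.1204 = 112.04%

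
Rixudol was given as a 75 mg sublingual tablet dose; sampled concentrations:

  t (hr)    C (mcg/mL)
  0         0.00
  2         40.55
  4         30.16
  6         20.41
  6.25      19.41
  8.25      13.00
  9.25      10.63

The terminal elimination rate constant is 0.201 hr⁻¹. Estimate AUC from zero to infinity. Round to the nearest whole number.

AUC = 264 mcg/mL·hr

Trapezoidal AUC_0→9.25:
  [0→2]: (0.00+40.55)/2 × 2 = 40.55
  [2→4]: (40.55+30.16)/2 × 2 = 70.71
  [4→6]: (30.16+20.41)/2 × 2 = 50.57
  [6→6.25]: (20.41+19.41)/2 × 0.25 = 4.9775
  [6.25→8.25]: (19.41+13.00)/2 × 2 = 32.41
  [8.25→9.25]: (13.00+10.63)/2 × 1 = 11.815
  Sum = 211.0325 mcg/mL·hr
Extrapolated tail: C_last / k_e = 10.63 / 0.201 = 52.886
AUC_0→∞ = 211.0325 + 52.886 = 263.9185 mcg/mL·hr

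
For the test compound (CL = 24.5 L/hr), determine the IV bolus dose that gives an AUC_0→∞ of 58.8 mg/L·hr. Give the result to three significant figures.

Dose_iv = CL × AUC_0→∞
     = 24.5 × 58.8 = 1440.6 mg

Dose = 1440 mg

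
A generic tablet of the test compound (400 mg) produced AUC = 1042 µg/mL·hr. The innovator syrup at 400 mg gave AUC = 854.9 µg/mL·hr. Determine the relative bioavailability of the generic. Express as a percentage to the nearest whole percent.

F_rel = 122%

F_rel = (AUC_test/D_test) / (AUC_ref/D_ref)
      = (1042/400) / (854.9/400)
      = 2.605 / 2.13725 = 1.2189 = 121.89%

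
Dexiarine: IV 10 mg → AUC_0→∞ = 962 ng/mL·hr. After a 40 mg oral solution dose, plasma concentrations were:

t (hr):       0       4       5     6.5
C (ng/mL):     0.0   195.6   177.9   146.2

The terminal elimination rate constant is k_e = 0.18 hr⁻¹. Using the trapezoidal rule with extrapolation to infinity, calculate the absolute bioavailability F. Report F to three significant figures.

Trapezoidal AUC_0→6.5 (oral solution):
  [0→4]: (0.0+195.6)/2 × 4 = 391.2
  [4→5]: (195.6+177.9)/2 × 1 = 186.75
  [5→6.5]: (177.9+146.2)/2 × 1.5 = 243.075
  Sum = 821.025 ng/mL·hr
Tail: C_last/k_e = 146.2/0.18 = 812.222
AUC_0→∞ (oral solution) = 821.025 + 812.222 = 1633.247 ng/mL·hr
F = (AUC_ev/D_ev)/(AUC_iv/D_iv) = (1633.247/40)/(962/10) = 40.831175/96.2 = 0.4244

F = 0.424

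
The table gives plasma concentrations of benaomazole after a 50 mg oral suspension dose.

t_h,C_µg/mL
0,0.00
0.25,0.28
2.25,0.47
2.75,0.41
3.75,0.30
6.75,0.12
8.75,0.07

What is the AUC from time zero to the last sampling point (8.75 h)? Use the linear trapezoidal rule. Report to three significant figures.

Trapezoidal AUC_0→8.75:
  [0→0.25]: (0.00+0.28)/2 × 0.25 = 0.035
  [0.25→2.25]: (0.28+0.47)/2 × 2 = 0.75
  [2.25→2.75]: (0.47+0.41)/2 × 0.5 = 0.22
  [2.75→3.75]: (0.41+0.30)/2 × 1 = 0.355
  [3.75→6.75]: (0.30+0.12)/2 × 3 = 0.63
  [6.75→8.75]: (0.12+0.07)/2 × 2 = 0.19
  Sum = 2.18 µg/mL·h

AUC = 2.18 µg/mL·h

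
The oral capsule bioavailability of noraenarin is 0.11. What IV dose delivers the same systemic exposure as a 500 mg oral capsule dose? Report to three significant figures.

Systemic exposure from an extravascular dose = F × D_ev, so the equivalent IV dose is F × D_ev.
D_iv = F × D_ev = 0.11 × 500 = 55 mg

D_iv = 55.0 mg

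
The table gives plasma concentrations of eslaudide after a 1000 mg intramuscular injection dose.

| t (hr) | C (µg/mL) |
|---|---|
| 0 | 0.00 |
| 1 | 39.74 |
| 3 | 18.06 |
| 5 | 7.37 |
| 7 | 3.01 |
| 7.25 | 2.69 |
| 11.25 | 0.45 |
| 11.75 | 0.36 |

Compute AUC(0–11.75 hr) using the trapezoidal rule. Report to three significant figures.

Trapezoidal AUC_0→11.75:
  [0→1]: (0.00+39.74)/2 × 1 = 19.87
  [1→3]: (39.74+18.06)/2 × 2 = 57.8
  [3→5]: (18.06+7.37)/2 × 2 = 25.43
  [5→7]: (7.37+3.01)/2 × 2 = 10.38
  [7→7.25]: (3.01+2.69)/2 × 0.25 = 0.7125
  [7.25→11.25]: (2.69+0.45)/2 × 4 = 6.28
  [11.25→11.75]: (0.45+0.36)/2 × 0.5 = 0.2025
  Sum = 120.675 µg/mL·hr

AUC = 121 µg/mL·hr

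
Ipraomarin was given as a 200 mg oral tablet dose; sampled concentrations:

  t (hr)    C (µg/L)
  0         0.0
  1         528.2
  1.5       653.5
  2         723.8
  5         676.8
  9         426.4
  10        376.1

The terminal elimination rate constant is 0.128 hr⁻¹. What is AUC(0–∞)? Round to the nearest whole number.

Trapezoidal AUC_0→10:
  [0→1]: (0.0+528.2)/2 × 1 = 264.1
  [1→1.5]: (528.2+653.5)/2 × 0.5 = 295.425
  [1.5→2]: (653.5+723.8)/2 × 0.5 = 344.325
  [2→5]: (723.8+676.8)/2 × 3 = 2100.9
  [5→9]: (676.8+426.4)/2 × 4 = 2206.4
  [9→10]: (426.4+376.1)/2 × 1 = 401.25
  Sum = 5612.4 µg/L·hr
Extrapolated tail: C_last / k_e = 376.1 / 0.128 = 2938.281
AUC_0→∞ = 5612.4 + 2938.281 = 8550.681 µg/L·hr

AUC = 8551 µg/L·hr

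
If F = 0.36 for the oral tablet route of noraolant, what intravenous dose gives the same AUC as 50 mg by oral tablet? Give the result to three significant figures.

Systemic exposure from an extravascular dose = F × D_ev, so the equivalent IV dose is F × D_ev.
D_iv = F × D_ev = 0.36 × 50 = 18 mg

D_iv = 18.0 mg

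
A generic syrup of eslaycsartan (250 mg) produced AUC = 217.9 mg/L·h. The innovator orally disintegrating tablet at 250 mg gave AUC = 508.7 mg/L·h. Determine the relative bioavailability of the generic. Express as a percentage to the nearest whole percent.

F_rel = (AUC_test/D_test) / (AUC_ref/D_ref)
      = (217.9/250) / (508.7/250)
      = 0.8716 / 2.0348 = 0.4283 = 42.83%

F_rel = 43%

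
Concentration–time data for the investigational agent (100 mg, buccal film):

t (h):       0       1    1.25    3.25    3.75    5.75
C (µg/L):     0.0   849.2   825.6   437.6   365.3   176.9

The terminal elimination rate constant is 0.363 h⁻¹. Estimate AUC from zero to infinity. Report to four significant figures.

AUC = 3127 µg/L·h

Trapezoidal AUC_0→5.75:
  [0→1]: (0.0+849.2)/2 × 1 = 424.6
  [1→1.25]: (849.2+825.6)/2 × 0.25 = 209.35
  [1.25→3.25]: (825.6+437.6)/2 × 2 = 1263.2
  [3.25→3.75]: (437.6+365.3)/2 × 0.5 = 200.725
  [3.75→5.75]: (365.3+176.9)/2 × 2 = 542.2
  Sum = 2640.075 µg/L·h
Extrapolated tail: C_last / k_e = 176.9 / 0.363 = 487.328
AUC_0→∞ = 2640.075 + 487.328 = 3127.403 µg/L·h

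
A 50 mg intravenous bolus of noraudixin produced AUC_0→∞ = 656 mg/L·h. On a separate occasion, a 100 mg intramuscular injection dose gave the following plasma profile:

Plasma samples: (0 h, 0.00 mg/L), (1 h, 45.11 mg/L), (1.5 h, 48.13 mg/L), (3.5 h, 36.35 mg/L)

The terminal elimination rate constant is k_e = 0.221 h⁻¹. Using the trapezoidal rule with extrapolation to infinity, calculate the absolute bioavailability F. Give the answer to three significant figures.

Trapezoidal AUC_0→3.5 (intramuscular injection):
  [0→1]: (0.00+45.11)/2 × 1 = 22.555
  [1→1.5]: (45.11+48.13)/2 × 0.5 = 23.31
  [1.5→3.5]: (48.13+36.35)/2 × 2 = 84.48
  Sum = 130.345 mg/L·h
Tail: C_last/k_e = 36.35/0.221 = 164.480
AUC_0→∞ (intramuscular injection) = 130.345 + 164.480 = 294.825 mg/L·h
F = (AUC_ev/D_ev)/(AUC_iv/D_iv) = (294.825/100)/(656/50) = 2.94825/13.12 = 0.2247

F = 0.225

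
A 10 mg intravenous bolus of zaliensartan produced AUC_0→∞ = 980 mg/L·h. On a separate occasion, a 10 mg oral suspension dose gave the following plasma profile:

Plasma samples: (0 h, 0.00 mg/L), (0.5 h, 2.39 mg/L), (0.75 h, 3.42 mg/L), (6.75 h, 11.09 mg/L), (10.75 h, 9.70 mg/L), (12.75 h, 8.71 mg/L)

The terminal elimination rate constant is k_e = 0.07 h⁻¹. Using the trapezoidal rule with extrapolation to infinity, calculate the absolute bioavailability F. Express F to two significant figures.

Trapezoidal AUC_0→12.75 (oral suspension):
  [0→0.5]: (0.00+2.39)/2 × 0.5 = 0.5975
  [0.5→0.75]: (2.39+3.42)/2 × 0.25 = 0.72625
  [0.75→6.75]: (3.42+11.09)/2 × 6 = 43.53
  [6.75→10.75]: (11.09+9.70)/2 × 4 = 41.58
  [10.75→12.75]: (9.70+8.71)/2 × 2 = 18.41
  Sum = 104.84375 mg/L·h
Tail: C_last/k_e = 8.71/0.07 = 124.429
AUC_0→∞ (oral suspension) = 104.84375 + 124.429 = 229.27275 mg/L·h
F = (AUC_ev/D_ev)/(AUC_iv/D_iv) = (229.27275/10)/(980/10) = 22.927275/98 = 0.2340

F = 0.23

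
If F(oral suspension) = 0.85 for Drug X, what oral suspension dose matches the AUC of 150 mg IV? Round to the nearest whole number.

For equal systemic exposure: F × D_ev = D_iv
D_ev = D_iv / F = 150 / 0.85 = 176.471 mg

D_oral = 176 mg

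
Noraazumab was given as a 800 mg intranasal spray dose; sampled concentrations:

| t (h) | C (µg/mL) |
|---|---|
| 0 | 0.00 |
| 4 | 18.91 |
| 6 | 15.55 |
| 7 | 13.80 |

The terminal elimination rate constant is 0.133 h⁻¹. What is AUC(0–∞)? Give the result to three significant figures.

Trapezoidal AUC_0→7:
  [0→4]: (0.00+18.91)/2 × 4 = 37.82
  [4→6]: (18.91+15.55)/2 × 2 = 34.46
  [6→7]: (15.55+13.80)/2 × 1 = 14.675
  Sum = 86.955 µg/mL·h
Extrapolated tail: C_last / k_e = 13.80 / 0.133 = 103.759
AUC_0→∞ = 86.955 + 103.759 = 190.714 µg/mL·h

AUC = 191 µg/mL·h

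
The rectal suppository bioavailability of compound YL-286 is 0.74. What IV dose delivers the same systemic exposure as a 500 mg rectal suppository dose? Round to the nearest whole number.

Systemic exposure from an extravascular dose = F × D_ev, so the equivalent IV dose is F × D_ev.
D_iv = F × D_ev = 0.74 × 500 = 370 mg

D_iv = 370 mg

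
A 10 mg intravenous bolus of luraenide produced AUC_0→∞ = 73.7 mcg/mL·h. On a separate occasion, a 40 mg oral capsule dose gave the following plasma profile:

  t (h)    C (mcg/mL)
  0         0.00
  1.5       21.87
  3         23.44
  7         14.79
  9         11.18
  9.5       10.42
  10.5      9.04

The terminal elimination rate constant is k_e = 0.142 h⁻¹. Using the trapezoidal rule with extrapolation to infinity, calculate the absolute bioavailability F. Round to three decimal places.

F = 0.786

Trapezoidal AUC_0→10.5 (oral capsule):
  [0→1.5]: (0.00+21.87)/2 × 1.5 = 16.4025
  [1.5→3]: (21.87+23.44)/2 × 1.5 = 33.9825
  [3→7]: (23.44+14.79)/2 × 4 = 76.46
  [7→9]: (14.79+11.18)/2 × 2 = 25.97
  [9→9.5]: (11.18+10.42)/2 × 0.5 = 5.4
  [9.5→10.5]: (10.42+9.04)/2 × 1 = 9.73
  Sum = 167.945 mcg/mL·h
Tail: C_last/k_e = 9.04/0.142 = 63.662
AUC_0→∞ (oral capsule) = 167.945 + 63.662 = 231.607 mcg/mL·h
F = (AUC_ev/D_ev)/(AUC_iv/D_iv) = (231.607/40)/(73.7/10) = 5.790175/7.37 = 0.7856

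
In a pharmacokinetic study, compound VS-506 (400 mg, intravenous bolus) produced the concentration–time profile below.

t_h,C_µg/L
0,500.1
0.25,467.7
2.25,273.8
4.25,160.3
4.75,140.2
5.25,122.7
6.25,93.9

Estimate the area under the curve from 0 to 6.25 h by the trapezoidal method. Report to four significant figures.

AUC = 1546 µg/L·h

Trapezoidal AUC_0→6.25:
  [0→0.25]: (500.1+467.7)/2 × 0.25 = 120.975
  [0.25→2.25]: (467.7+273.8)/2 × 2 = 741.5
  [2.25→4.25]: (273.8+160.3)/2 × 2 = 434.1
  [4.25→4.75]: (160.3+140.2)/2 × 0.5 = 75.125
  [4.75→5.25]: (140.2+122.7)/2 × 0.5 = 65.725
  [5.25→6.25]: (122.7+93.9)/2 × 1 = 108.3
  Sum = 1545.725 µg/L·h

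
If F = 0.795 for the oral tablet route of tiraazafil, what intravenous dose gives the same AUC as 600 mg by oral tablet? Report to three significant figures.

Systemic exposure from an extravascular dose = F × D_ev, so the equivalent IV dose is F × D_ev.
D_iv = F × D_ev = 0.795 × 600 = 477 mg

D_iv = 477 mg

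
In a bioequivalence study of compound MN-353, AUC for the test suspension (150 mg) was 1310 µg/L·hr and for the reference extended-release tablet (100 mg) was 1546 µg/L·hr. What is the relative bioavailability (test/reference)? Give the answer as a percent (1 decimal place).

F_rel = 56.5%

F_rel = (AUC_test/D_test) / (AUC_ref/D_ref)
      = (1310/150) / (1546/100)
      = 8.73333 / 15.46 = 0.5649 = 56.49%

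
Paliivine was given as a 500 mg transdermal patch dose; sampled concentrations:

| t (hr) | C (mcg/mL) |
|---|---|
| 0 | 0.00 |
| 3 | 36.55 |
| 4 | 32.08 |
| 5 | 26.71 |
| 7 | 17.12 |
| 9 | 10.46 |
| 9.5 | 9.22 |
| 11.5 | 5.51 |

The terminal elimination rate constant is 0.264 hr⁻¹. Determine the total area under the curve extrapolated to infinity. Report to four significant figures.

AUC = 230.5 mcg/mL·hr

Trapezoidal AUC_0→11.5:
  [0→3]: (0.00+36.55)/2 × 3 = 54.825
  [3→4]: (36.55+32.08)/2 × 1 = 34.315
  [4→5]: (32.08+26.71)/2 × 1 = 29.395
  [5→7]: (26.71+17.12)/2 × 2 = 43.83
  [7→9]: (17.12+10.46)/2 × 2 = 27.58
  [9→9.5]: (10.46+9.22)/2 × 0.5 = 4.92
  [9.5→11.5]: (9.22+5.51)/2 × 2 = 14.73
  Sum = 209.595 mcg/mL·hr
Extrapolated tail: C_last / k_e = 5.51 / 0.264 = 20.871
AUC_0→∞ = 209.595 + 20.871 = 230.466 mcg/mL·hr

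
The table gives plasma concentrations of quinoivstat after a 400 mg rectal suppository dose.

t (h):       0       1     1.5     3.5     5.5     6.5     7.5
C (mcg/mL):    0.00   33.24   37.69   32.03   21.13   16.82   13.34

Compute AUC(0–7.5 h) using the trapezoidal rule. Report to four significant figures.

AUC = 191.3 mcg/mL·h

Trapezoidal AUC_0→7.5:
  [0→1]: (0.00+33.24)/2 × 1 = 16.62
  [1→1.5]: (33.24+37.69)/2 × 0.5 = 17.7325
  [1.5→3.5]: (37.69+32.03)/2 × 2 = 69.72
  [3.5→5.5]: (32.03+21.13)/2 × 2 = 53.16
  [5.5→6.5]: (21.13+16.82)/2 × 1 = 18.975
  [6.5→7.5]: (16.82+13.34)/2 × 1 = 15.08
  Sum = 191.2875 mcg/mL·h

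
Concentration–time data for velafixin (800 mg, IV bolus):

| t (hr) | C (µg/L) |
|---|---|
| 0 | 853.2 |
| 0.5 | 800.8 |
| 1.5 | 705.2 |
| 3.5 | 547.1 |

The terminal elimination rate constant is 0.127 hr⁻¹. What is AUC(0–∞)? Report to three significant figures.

AUC = 6730 µg/L·hr

Trapezoidal AUC_0→3.5:
  [0→0.5]: (853.2+800.8)/2 × 0.5 = 413.5
  [0.5→1.5]: (800.8+705.2)/2 × 1 = 753.0
  [1.5→3.5]: (705.2+547.1)/2 × 2 = 1252.3
  Sum = 2418.8 µg/L·hr
Extrapolated tail: C_last / k_e = 547.1 / 0.127 = 4307.874
AUC_0→∞ = 2418.8 + 4307.874 = 6726.674 µg/L·hr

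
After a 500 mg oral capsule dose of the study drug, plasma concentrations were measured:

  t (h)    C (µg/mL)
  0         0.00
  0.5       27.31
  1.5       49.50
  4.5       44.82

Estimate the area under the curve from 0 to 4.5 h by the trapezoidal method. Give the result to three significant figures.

Trapezoidal AUC_0→4.5:
  [0→0.5]: (0.00+27.31)/2 × 0.5 = 6.8275
  [0.5→1.5]: (27.31+49.50)/2 × 1 = 38.405
  [1.5→4.5]: (49.50+44.82)/2 × 3 = 141.48
  Sum = 186.7125 µg/mL·h

AUC = 187 µg/mL·h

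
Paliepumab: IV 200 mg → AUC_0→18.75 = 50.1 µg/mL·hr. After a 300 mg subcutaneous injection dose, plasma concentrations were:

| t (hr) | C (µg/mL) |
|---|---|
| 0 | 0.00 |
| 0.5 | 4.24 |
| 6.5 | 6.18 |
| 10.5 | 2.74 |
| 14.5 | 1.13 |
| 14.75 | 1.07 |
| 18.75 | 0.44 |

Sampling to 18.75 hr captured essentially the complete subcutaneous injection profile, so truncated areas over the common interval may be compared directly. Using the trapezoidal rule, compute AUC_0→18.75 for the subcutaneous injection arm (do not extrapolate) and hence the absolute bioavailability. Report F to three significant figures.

F = 0.814

Trapezoidal AUC_0→18.75 (subcutaneous injection):
  [0→0.5]: (0.00+4.24)/2 × 0.5 = 1.06
  [0.5→6.5]: (4.24+6.18)/2 × 6 = 31.26
  [6.5→10.5]: (6.18+2.74)/2 × 4 = 17.84
  [10.5→14.5]: (2.74+1.13)/2 × 4 = 7.74
  [14.5→14.75]: (1.13+1.07)/2 × 0.25 = 0.275
  [14.75→18.75]: (1.07+0.44)/2 × 4 = 3.02
  Sum = 61.195 µg/mL·hr
F = (AUC_ev/D_ev)/(AUC_iv/D_iv) = (61.195/300)/(50.1/200) = 0.203983/0.2505 = 0.8143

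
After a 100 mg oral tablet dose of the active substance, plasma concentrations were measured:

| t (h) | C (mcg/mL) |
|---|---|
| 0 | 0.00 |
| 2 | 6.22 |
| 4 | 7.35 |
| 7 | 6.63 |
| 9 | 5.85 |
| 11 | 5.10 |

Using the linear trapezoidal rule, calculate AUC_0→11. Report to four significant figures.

Trapezoidal AUC_0→11:
  [0→2]: (0.00+6.22)/2 × 2 = 6.22
  [2→4]: (6.22+7.35)/2 × 2 = 13.57
  [4→7]: (7.35+6.63)/2 × 3 = 20.97
  [7→9]: (6.63+5.85)/2 × 2 = 12.48
  [9→11]: (5.85+5.10)/2 × 2 = 10.95
  Sum = 64.19 mcg/mL·h

AUC = 64.19 mcg/mL·h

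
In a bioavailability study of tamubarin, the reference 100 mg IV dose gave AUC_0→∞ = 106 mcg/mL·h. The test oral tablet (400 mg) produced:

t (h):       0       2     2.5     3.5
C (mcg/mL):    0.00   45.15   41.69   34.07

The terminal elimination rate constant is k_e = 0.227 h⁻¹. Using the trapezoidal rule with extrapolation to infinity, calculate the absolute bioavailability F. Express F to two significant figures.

F = 0.60

Trapezoidal AUC_0→3.5 (oral tablet):
  [0→2]: (0.00+45.15)/2 × 2 = 45.15
  [2→2.5]: (45.15+41.69)/2 × 0.5 = 21.71
  [2.5→3.5]: (41.69+34.07)/2 × 1 = 37.88
  Sum = 104.74 mcg/mL·h
Tail: C_last/k_e = 34.07/0.227 = 150.088
AUC_0→∞ (oral tablet) = 104.74 + 150.088 = 254.828 mcg/mL·h
F = (AUC_ev/D_ev)/(AUC_iv/D_iv) = (254.828/400)/(106/100) = 0.63707/1.06 = 0.6010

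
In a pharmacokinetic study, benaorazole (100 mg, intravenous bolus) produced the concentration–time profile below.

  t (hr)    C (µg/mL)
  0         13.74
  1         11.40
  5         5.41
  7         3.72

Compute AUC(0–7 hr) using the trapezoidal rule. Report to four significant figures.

Trapezoidal AUC_0→7:
  [0→1]: (13.74+11.40)/2 × 1 = 12.57
  [1→5]: (11.40+5.41)/2 × 4 = 33.62
  [5→7]: (5.41+3.72)/2 × 2 = 9.13
  Sum = 55.32 µg/mL·hr

AUC = 55.32 µg/mL·hr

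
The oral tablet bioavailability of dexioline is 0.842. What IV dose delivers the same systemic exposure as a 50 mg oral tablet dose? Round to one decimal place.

D_iv = 42.1 mg

Systemic exposure from an extravascular dose = F × D_ev, so the equivalent IV dose is F × D_ev.
D_iv = F × D_ev = 0.842 × 50 = 42.1 mg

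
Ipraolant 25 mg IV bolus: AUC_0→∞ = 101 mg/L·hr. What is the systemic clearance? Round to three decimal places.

CL = Dose_iv / AUC_0→∞
   = 25 / 101 = 0.247525 L/hr

CL = 0.248 L/hr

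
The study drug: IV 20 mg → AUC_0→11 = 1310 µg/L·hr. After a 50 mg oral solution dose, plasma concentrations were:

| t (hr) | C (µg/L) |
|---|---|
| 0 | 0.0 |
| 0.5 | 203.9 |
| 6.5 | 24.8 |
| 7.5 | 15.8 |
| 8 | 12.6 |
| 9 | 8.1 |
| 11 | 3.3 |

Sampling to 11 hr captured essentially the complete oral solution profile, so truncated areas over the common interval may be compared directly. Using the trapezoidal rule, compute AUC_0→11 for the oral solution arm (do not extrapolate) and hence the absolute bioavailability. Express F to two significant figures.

Trapezoidal AUC_0→11 (oral solution):
  [0→0.5]: (0.0+203.9)/2 × 0.5 = 50.975
  [0.5→6.5]: (203.9+24.8)/2 × 6 = 686.1
  [6.5→7.5]: (24.8+15.8)/2 × 1 = 20.3
  [7.5→8]: (15.8+12.6)/2 × 0.5 = 7.1
  [8→9]: (12.6+8.1)/2 × 1 = 10.35
  [9→11]: (8.1+3.3)/2 × 2 = 11.4
  Sum = 786.225 µg/L·hr
F = (AUC_ev/D_ev)/(AUC_iv/D_iv) = (786.225/50)/(1310/20) = 15.7245/65.5 = 0.2401

F = 0.24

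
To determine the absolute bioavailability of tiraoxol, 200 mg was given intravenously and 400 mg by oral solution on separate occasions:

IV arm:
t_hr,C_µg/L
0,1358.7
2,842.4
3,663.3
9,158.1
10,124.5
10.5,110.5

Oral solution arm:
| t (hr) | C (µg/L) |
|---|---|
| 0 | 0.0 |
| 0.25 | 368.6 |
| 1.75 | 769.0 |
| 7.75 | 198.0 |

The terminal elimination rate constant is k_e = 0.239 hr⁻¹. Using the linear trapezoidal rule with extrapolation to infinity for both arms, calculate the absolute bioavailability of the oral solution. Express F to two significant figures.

Trapezoidal AUC_0→10.5 (IV):
  [0→2]: (1358.7+842.4)/2 × 2 = 2201.1
  [2→3]: (842.4+663.3)/2 × 1 = 752.85
  [3→9]: (663.3+158.1)/2 × 6 = 2464.2
  [9→10]: (158.1+124.5)/2 × 1 = 141.3
  [10→10.5]: (124.5+110.5)/2 × 0.5 = 58.75
  Sum = 5618.2 µg/L·hr
IV tail: 110.5/0.239 = 462.343; AUC_iv,0→∞ = 5618.2 + 462.343 = 6080.543 µg/L·hr
Trapezoidal AUC_0→7.75 (oral solution):
  [0→0.25]: (0.0+368.6)/2 × 0.25 = 46.075
  [0.25→1.75]: (368.6+769.0)/2 × 1.5 = 853.2
  [1.75→7.75]: (769.0+198.0)/2 × 6 = 2901.0
  Sum = 3800.275 µg/L·hr
oral solution tail: 198.0/0.239 = 828.452; AUC_ev,0→∞ = 3800.275 + 828.452 = 4628.727 µg/L·hr
F = (AUC_ev/D_ev)/(AUC_iv/D_iv) = (4628.727/400)/(6080.543/200) = 11.5718/30.402715 = 0.3806

F = 0.38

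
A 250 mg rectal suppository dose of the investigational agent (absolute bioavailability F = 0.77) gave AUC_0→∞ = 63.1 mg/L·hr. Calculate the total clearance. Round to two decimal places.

CL = 3.05 L/hr

CL = F × Dose / AUC_0→∞
   = 0.77 × 250 / 63.1 = 3.05071 L/hr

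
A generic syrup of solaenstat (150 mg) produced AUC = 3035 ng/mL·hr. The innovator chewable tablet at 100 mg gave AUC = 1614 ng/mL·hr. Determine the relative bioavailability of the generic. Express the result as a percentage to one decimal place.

F_rel = 125.4%

F_rel = (AUC_test/D_test) / (AUC_ref/D_ref)
      = (3035/150) / (1614/100)
      = 20.2333 / 16.14 = 1.2536 = 125.36%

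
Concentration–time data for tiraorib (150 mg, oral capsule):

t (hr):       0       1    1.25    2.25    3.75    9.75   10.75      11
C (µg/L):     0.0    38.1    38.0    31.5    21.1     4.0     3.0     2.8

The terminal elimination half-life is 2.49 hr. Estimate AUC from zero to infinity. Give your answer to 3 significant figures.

AUC = 192 µg/L·hr

Trapezoidal AUC_0→11:
  [0→1]: (0.0+38.1)/2 × 1 = 19.05
  [1→1.25]: (38.1+38.0)/2 × 0.25 = 9.5125
  [1.25→2.25]: (38.0+31.5)/2 × 1 = 34.75
  [2.25→3.75]: (31.5+21.1)/2 × 1.5 = 39.45
  [3.75→9.75]: (21.1+4.0)/2 × 6 = 75.3
  [9.75→10.75]: (4.0+3.0)/2 × 1 = 3.5
  [10.75→11]: (3.0+2.8)/2 × 0.25 = 0.725
  Sum = 182.2875 µg/L·hr
k_e = ln2 / t½ = 0.693147 / 2.49 = 0.2784 hr^-1
Extrapolated tail: C_last / k_e = 2.8 / 0.2784 = 10.057
AUC_0→∞ = 182.2875 + 10.057 = 192.3445 µg/L·hr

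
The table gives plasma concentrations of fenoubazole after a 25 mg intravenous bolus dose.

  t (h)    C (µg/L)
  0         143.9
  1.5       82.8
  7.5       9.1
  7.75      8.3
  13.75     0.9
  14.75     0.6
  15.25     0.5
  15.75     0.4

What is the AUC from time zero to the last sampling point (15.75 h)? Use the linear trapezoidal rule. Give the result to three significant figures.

AUC = 477 µg/L·h

Trapezoidal AUC_0→15.75:
  [0→1.5]: (143.9+82.8)/2 × 1.5 = 170.025
  [1.5→7.5]: (82.8+9.1)/2 × 6 = 275.7
  [7.5→7.75]: (9.1+8.3)/2 × 0.25 = 2.175
  [7.75→13.75]: (8.3+0.9)/2 × 6 = 27.6
  [13.75→14.75]: (0.9+0.6)/2 × 1 = 0.75
  [14.75→15.25]: (0.6+0.5)/2 × 0.5 = 0.275
  [15.25→15.75]: (0.5+0.4)/2 × 0.5 = 0.225
  Sum = 476.75 µg/L·h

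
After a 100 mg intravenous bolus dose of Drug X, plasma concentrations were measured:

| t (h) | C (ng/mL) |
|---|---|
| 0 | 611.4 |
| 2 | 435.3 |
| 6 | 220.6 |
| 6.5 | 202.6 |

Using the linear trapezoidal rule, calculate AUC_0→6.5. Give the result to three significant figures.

AUC = 2460 ng/mL·h

Trapezoidal AUC_0→6.5:
  [0→2]: (611.4+435.3)/2 × 2 = 1046.7
  [2→6]: (435.3+220.6)/2 × 4 = 1311.8
  [6→6.5]: (220.6+202.6)/2 × 0.5 = 105.8
  Sum = 2464.3 ng/mL·h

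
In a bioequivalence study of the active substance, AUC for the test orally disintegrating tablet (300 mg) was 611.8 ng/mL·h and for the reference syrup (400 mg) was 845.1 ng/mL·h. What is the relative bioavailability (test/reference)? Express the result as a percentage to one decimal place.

F_rel = 96.5%

F_rel = (AUC_test/D_test) / (AUC_ref/D_ref)
      = (611.8/300) / (845.1/400)
      = 2.03933 / 2.11275 = 0.9652 = 96.52%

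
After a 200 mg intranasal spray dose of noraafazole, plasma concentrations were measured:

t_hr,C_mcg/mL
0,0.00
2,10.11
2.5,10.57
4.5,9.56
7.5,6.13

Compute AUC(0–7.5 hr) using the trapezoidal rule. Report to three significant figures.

Trapezoidal AUC_0→7.5:
  [0→2]: (0.00+10.11)/2 × 2 = 10.11
  [2→2.5]: (10.11+10.57)/2 × 0.5 = 5.17
  [2.5→4.5]: (10.57+9.56)/2 × 2 = 20.13
  [4.5→7.5]: (9.56+6.13)/2 × 3 = 23.535
  Sum = 58.945 mcg/mL·hr

AUC = 58.9 mcg/mL·hr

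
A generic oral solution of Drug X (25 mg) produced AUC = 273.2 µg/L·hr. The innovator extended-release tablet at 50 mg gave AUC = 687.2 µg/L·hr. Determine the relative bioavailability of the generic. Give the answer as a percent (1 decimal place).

F_rel = 79.5%

F_rel = (AUC_test/D_test) / (AUC_ref/D_ref)
      = (273.2/25) / (687.2/50)
      = 10.928 / 13.744 = 0.7951 = 79.51%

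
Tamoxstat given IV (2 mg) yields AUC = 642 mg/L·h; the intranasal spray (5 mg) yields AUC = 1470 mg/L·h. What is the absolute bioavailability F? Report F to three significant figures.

F = (AUC_ev / D_ev) / (AUC_iv / D_iv)
  = (1470/5) / (642/2)
  = 294 / 321 = 0.9159

F = 0.916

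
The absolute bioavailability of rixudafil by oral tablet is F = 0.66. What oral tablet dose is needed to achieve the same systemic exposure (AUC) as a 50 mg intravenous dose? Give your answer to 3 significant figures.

For equal systemic exposure: F × D_ev = D_iv
D_ev = D_iv / F = 50 / 0.66 = 75.7576 mg

D_oral = 75.8 mg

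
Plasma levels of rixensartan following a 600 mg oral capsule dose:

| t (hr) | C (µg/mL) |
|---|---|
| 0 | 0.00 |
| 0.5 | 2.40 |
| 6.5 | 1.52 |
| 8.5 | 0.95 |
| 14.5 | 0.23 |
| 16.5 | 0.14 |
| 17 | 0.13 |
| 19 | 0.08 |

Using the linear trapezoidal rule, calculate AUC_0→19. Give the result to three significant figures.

AUC = 19.0 µg/mL·hr

Trapezoidal AUC_0→19:
  [0→0.5]: (0.00+2.40)/2 × 0.5 = 0.6
  [0.5→6.5]: (2.40+1.52)/2 × 6 = 11.76
  [6.5→8.5]: (1.52+0.95)/2 × 2 = 2.47
  [8.5→14.5]: (0.95+0.23)/2 × 6 = 3.54
  [14.5→16.5]: (0.23+0.14)/2 × 2 = 0.37
  [16.5→17]: (0.14+0.13)/2 × 0.5 = 0.0675
  [17→19]: (0.13+0.08)/2 × 2 = 0.21
  Sum = 19.0175 µg/mL·hr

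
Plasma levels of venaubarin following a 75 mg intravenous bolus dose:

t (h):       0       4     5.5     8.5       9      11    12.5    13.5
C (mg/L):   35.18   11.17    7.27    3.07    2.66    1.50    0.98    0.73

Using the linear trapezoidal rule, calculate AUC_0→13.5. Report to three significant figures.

Trapezoidal AUC_0→13.5:
  [0→4]: (35.18+11.17)/2 × 4 = 92.7
  [4→5.5]: (11.17+7.27)/2 × 1.5 = 13.83
  [5.5→8.5]: (7.27+3.07)/2 × 3 = 15.51
  [8.5→9]: (3.07+2.66)/2 × 0.5 = 1.4325
  [9→11]: (2.66+1.50)/2 × 2 = 4.16
  [11→12.5]: (1.50+0.98)/2 × 1.5 = 1.86
  [12.5→13.5]: (0.98+0.73)/2 × 1 = 0.855
  Sum = 130.3475 mg/L·h

AUC = 130 mg/L·h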